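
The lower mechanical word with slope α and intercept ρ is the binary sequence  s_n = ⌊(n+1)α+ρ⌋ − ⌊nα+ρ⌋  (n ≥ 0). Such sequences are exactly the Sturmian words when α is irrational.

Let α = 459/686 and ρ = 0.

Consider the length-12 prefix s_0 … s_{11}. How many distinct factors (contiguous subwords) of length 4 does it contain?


t_n = ⌊(n·459)/686⌋ for n = 0 … 12:
  n=0…9: ⌊0/686⌋=0 ⌊459/686⌋=0 ⌊918/686⌋=1 ⌊1377/686⌋=2 ⌊1836/686⌋=2 ⌊2295/686⌋=3 ⌊2754/686⌋=4 ⌊3213/686⌋=4 ⌊3672/686⌋=5 ⌊4131/686⌋=6
  n=10…12: ⌊4590/686⌋=6 ⌊5049/686⌋=7 ⌊5508/686⌋=8
s_n = t_(n+1) − t_n for n = 0 … 11 gives
prefix = 011011011011
slide a length-4 window over [0..3] … [8..11] (9 windows); first occurrence of each distinct factor:
  [  0..  3] 0110
  [  1..  4] 1101
  [  2..  5] 1011
  (the other 6 windows repeat one of these)
distinct factors: {0110, 1011, 1101}
count = 3  (Sturmian bound for length 4 is 5)

3


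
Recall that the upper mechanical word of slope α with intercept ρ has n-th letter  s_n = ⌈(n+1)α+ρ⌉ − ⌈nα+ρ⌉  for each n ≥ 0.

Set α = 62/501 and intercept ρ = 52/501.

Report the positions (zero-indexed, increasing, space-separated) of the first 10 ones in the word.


n=0: ⌈114/501⌉−⌈52/501⌉ = 1−1 = 0
n=1: ⌈176/501⌉−⌈114/501⌉ = 1−1 = 0
  …
n=7: ⌈548/501⌉−⌈486/501⌉ = 2−1 = 1  ← one
n=8: ⌈610/501⌉−⌈548/501⌉ = 2−2 = 0
n=9: ⌈672/501⌉−⌈610/501⌉ = 2−2 = 0
  …
n=15: ⌈1044/501⌉−⌈982/501⌉ = 3−2 = 1  ← one
n=16: ⌈1106/501⌉−⌈1044/501⌉ = 3−3 = 0
n=17: ⌈1168/501⌉−⌈1106/501⌉ = 3−3 = 0
  …
n=23: ⌈1540/501⌉−⌈1478/501⌉ = 4−3 = 1  ← one
n=24: ⌈1602/501⌉−⌈1540/501⌉ = 4−4 = 0
n=25: ⌈1664/501⌉−⌈1602/501⌉ = 4−4 = 0
  …
n=31: ⌈2036/501⌉−⌈1974/501⌉ = 5−4 = 1  ← one
n=32: ⌈2098/501⌉−⌈2036/501⌉ = 5−5 = 0
n=33: ⌈2160/501⌉−⌈2098/501⌉ = 5−5 = 0
  …
n=39: ⌈2532/501⌉−⌈2470/501⌉ = 6−5 = 1  ← one
n=40: ⌈2594/501⌉−⌈2532/501⌉ = 6−6 = 0
n=41: ⌈2656/501⌉−⌈2594/501⌉ = 6−6 = 0
  …
n=47: ⌈3028/501⌉−⌈2966/501⌉ = 7−6 = 1  ← one
n=48: ⌈3090/501⌉−⌈3028/501⌉ = 7−7 = 0
n=49: ⌈3152/501⌉−⌈3090/501⌉ = 7−7 = 0
  …
n=55: ⌈3524/501⌉−⌈3462/501⌉ = 8−7 = 1  ← one
n=56: ⌈3586/501⌉−⌈3524/501⌉ = 8−8 = 0
n=57: ⌈3648/501⌉−⌈3586/501⌉ = 8−8 = 0
  …
n=63: ⌈4020/501⌉−⌈3958/501⌉ = 9−8 = 1  ← one
n=64: ⌈4082/501⌉−⌈4020/501⌉ = 9−9 = 0
n=65: ⌈4144/501⌉−⌈4082/501⌉ = 9−9 = 0
  …
n=71: ⌈4516/501⌉−⌈4454/501⌉ = 10−9 = 1  ← one
n=72: ⌈4578/501⌉−⌈4516/501⌉ = 10−10 = 0
n=73: ⌈4640/501⌉−⌈4578/501⌉ = 10−10 = 0
  …
n=79: ⌈5012/501⌉−⌈4950/501⌉ = 11−10 = 1  ← one
positions of the first 10 ones: 7 15 23 31 39 47 55 63 71 79

7 15 23 31 39 47 55 63 71 79


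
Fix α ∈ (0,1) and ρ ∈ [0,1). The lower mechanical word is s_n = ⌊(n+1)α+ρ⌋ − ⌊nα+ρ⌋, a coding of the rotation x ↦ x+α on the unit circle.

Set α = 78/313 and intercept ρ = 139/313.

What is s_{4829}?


(n+1)α + ρ = (4830·78 + 139) / 313 = 376879/313
nα + ρ     = (4829·78 + 139) / 313 = 376801/313
⌊376879/313⌋ = 1204,  ⌊376801/313⌋ = 1203
s_{4829} = 1204 − 1203 = 1

1


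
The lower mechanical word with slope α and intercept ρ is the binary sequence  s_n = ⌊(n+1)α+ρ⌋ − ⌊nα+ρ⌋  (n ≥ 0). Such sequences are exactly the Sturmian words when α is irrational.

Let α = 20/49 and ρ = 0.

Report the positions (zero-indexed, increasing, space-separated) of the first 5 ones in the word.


n=0: ⌊20/49⌋−⌊0/49⌋ = 0−0 = 0
n=1: ⌊40/49⌋−⌊20/49⌋ = 0−0 = 0
n=2: ⌊60/49⌋−⌊40/49⌋ = 1−0 = 1  ← one
n=3: ⌊80/49⌋−⌊60/49⌋ = 1−1 = 0
n=4: ⌊100/49⌋−⌊80/49⌋ = 2−1 = 1  ← one
n=5: ⌊120/49⌋−⌊100/49⌋ = 2−2 = 0
n=6: ⌊140/49⌋−⌊120/49⌋ = 2−2 = 0
n=7: ⌊160/49⌋−⌊140/49⌋ = 3−2 = 1  ← one
n=8: ⌊180/49⌋−⌊160/49⌋ = 3−3 = 0
n=9: ⌊200/49⌋−⌊180/49⌋ = 4−3 = 1  ← one
n=10: ⌊220/49⌋−⌊200/49⌋ = 4−4 = 0
n=11: ⌊240/49⌋−⌊220/49⌋ = 4−4 = 0
n=12: ⌊260/49⌋−⌊240/49⌋ = 5−4 = 1  ← one
positions of the first 5 ones: 2 4 7 9 12

2 4 7 9 12


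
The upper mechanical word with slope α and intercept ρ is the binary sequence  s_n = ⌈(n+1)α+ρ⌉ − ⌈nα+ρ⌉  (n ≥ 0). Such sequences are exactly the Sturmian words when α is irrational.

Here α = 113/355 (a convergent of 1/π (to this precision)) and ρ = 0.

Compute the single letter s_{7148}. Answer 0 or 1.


(n+1)α + ρ = (7149·113) / 355 = 807837/355
nα + ρ     = (7148·113) / 355 = 807724/355
⌈807837/355⌉ = 2276,  ⌈807724/355⌉ = 2276
s_{7148} = 2276 − 2276 = 0

0


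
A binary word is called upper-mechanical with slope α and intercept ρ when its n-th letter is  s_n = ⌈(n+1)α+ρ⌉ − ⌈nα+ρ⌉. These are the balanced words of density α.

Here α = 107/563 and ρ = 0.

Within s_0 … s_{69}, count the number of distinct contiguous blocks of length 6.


t_n = ⌈(n·107)/563⌉ for n = 0 … 70:
  n=0…9: ⌈0/563⌉=0 ⌈107/563⌉=1 ⌈214/563⌉=1 ⌈321/563⌉=1 ⌈428/563⌉=1 ⌈535/563⌉=1 ⌈642/563⌉=2 ⌈749/563⌉=2 ⌈856/563⌉=2 ⌈963/563⌉=2
  n=10…19: ⌈1070/563⌉=2 ⌈1177/563⌉=3 ⌈1284/563⌉=3 ⌈1391/563⌉=3 ⌈1498/563⌉=3 ⌈1605/563⌉=3 ⌈1712/563⌉=4 ⌈1819/563⌉=4 ⌈1926/563⌉=4 ⌈2033/563⌉=4
  n=20…29: ⌈2140/563⌉=4 ⌈2247/563⌉=4 ⌈2354/563⌉=5 ⌈2461/563⌉=5 ⌈2568/563⌉=5 ⌈2675/563⌉=5 ⌈2782/563⌉=5 ⌈2889/563⌉=6 ⌈2996/563⌉=6 ⌈3103/563⌉=6
  n=30…39: ⌈3210/563⌉=6 ⌈3317/563⌉=6 ⌈3424/563⌉=7 ⌈3531/563⌉=7 ⌈3638/563⌉=7 ⌈3745/563⌉=7 ⌈3852/563⌉=7 ⌈3959/563⌉=8 ⌈4066/563⌉=8 ⌈4173/563⌉=8
  n=40…49: ⌈4280/563⌉=8 ⌈4387/563⌉=8 ⌈4494/563⌉=8 ⌈4601/563⌉=9 ⌈4708/563⌉=9 ⌈4815/563⌉=9 ⌈4922/563⌉=9 ⌈5029/563⌉=9 ⌈5136/563⌉=10 ⌈5243/563⌉=10
  n=50…59: ⌈5350/563⌉=10 ⌈5457/563⌉=10 ⌈5564/563⌉=10 ⌈5671/563⌉=11 ⌈5778/563⌉=11 ⌈5885/563⌉=11 ⌈5992/563⌉=11 ⌈6099/563⌉=11 ⌈6206/563⌉=12 ⌈6313/563⌉=12
  n=60…69: ⌈6420/563⌉=12 ⌈6527/563⌉=12 ⌈6634/563⌉=12 ⌈6741/563⌉=12 ⌈6848/563⌉=13 ⌈6955/563⌉=13 ⌈7062/563⌉=13 ⌈7169/563⌉=13 ⌈7276/563⌉=13 ⌈7383/563⌉=14
  n=70: ⌈7490/563⌉=14
s_n = t_(n+1) − t_n for n = 0 … 69 gives
prefix = 1000010000100001000001000010000100001000001000010000100001000001000010
slide a length-6 window over [0..5] … [64..69] (65 windows); first occurrence of each distinct factor:
  [  0..  5] 100001
  [  1..  6] 000010
  [  2..  7] 000100
  [  3..  8] 001000
  [  4..  9] 010000
  [ 15.. 20] 100000
  [ 16.. 21] 000001
  (the other 58 windows repeat one of these)
distinct factors: {000001, 000010, 000100, 001000, 010000, 100000, 100001}
count = 7  (Sturmian bound for length 6 is 7)

7


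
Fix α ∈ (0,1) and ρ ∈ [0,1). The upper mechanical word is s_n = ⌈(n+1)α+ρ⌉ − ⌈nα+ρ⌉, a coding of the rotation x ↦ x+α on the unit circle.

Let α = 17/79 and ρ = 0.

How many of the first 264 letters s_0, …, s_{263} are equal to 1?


#1s = Σ_{n=0}^{263} s_n = Σ_{n=0}^{263} (⌈(n+1)α+ρ⌉ − ⌈nα+ρ⌉)
the sum telescopes: every ⌈nα+ρ⌉ with 0 < n < 264 appears once with + and once with −, leaving ⌈264α+ρ⌉ − ⌈0·α+ρ⌉
264α + ρ = (264·17) / 79 = 4488/79
ρ = 0/79
⌈4488/79⌉ = 57,  ⌈0/79⌉ = 0
#1s = 57 − 0 = 57

57


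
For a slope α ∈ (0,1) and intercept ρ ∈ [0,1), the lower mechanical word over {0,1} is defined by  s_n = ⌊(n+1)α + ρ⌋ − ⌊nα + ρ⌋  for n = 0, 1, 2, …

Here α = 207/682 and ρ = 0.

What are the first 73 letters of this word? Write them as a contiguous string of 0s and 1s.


n=0: ⌊(1·207)/682⌋ − ⌊(0·207)/682⌋ = ⌊207/682⌋ − ⌊0/682⌋ = 0 − 0 = 0
n=1: ⌊(2·207)/682⌋ − ⌊(1·207)/682⌋ = ⌊414/682⌋ − ⌊207/682⌋ = 0 − 0 = 0
n=2: ⌊(3·207)/682⌋ − ⌊(2·207)/682⌋ = ⌊621/682⌋ − ⌊414/682⌋ = 0 − 0 = 0
n=3: ⌊(4·207)/682⌋ − ⌊(3·207)/682⌋ = ⌊828/682⌋ − ⌊621/682⌋ = 1 − 0 = 1
n=4: ⌊(5·207)/682⌋ − ⌊(4·207)/682⌋ = ⌊1035/682⌋ − ⌊828/682⌋ = 1 − 1 = 0
n=5: ⌊(6·207)/682⌋ − ⌊(5·207)/682⌋ = ⌊1242/682⌋ − ⌊1035/682⌋ = 1 − 1 = 0
n=6: ⌊(7·207)/682⌋ − ⌊(6·207)/682⌋ = ⌊1449/682⌋ − ⌊1242/682⌋ = 2 − 1 = 1
n=7: ⌊(8·207)/682⌋ − ⌊(7·207)/682⌋ = ⌊1656/682⌋ − ⌊1449/682⌋ = 2 − 2 = 0
n=8: ⌊(9·207)/682⌋ − ⌊(8·207)/682⌋ = ⌊1863/682⌋ − ⌊1656/682⌋ = 2 − 2 = 0
n=9: ⌊(10·207)/682⌋ − ⌊(9·207)/682⌋ = ⌊2070/682⌋ − ⌊1863/682⌋ = 3 − 2 = 1
n=10: ⌊(11·207)/682⌋ − ⌊(10·207)/682⌋ = ⌊2277/682⌋ − ⌊2070/682⌋ = 3 − 3 = 0
n=11: ⌊(12·207)/682⌋ − ⌊(11·207)/682⌋ = ⌊2484/682⌋ − ⌊2277/682⌋ = 3 − 3 = 0
n=12: ⌊(13·207)/682⌋ − ⌊(12·207)/682⌋ = ⌊2691/682⌋ − ⌊2484/682⌋ = 3 − 3 = 0
n=13: ⌊(14·207)/682⌋ − ⌊(13·207)/682⌋ = ⌊2898/682⌋ − ⌊2691/682⌋ = 4 − 3 = 1
n=14: ⌊(15·207)/682⌋ − ⌊(14·207)/682⌋ = ⌊3105/682⌋ − ⌊2898/682⌋ = 4 − 4 = 0
n=15: ⌊(16·207)/682⌋ − ⌊(15·207)/682⌋ = ⌊3312/682⌋ − ⌊3105/682⌋ = 4 − 4 = 0
n=16: ⌊(17·207)/682⌋ − ⌊(16·207)/682⌋ = ⌊3519/682⌋ − ⌊3312/682⌋ = 5 − 4 = 1
n=17: ⌊(18·207)/682⌋ − ⌊(17·207)/682⌋ = ⌊3726/682⌋ − ⌊3519/682⌋ = 5 − 5 = 0
n=18: ⌊(19·207)/682⌋ − ⌊(18·207)/682⌋ = ⌊3933/682⌋ − ⌊3726/682⌋ = 5 − 5 = 0
n=19: ⌊(20·207)/682⌋ − ⌊(19·207)/682⌋ = ⌊4140/682⌋ − ⌊3933/682⌋ = 6 − 5 = 1
n=20: ⌊(21·207)/682⌋ − ⌊(20·207)/682⌋ = ⌊4347/682⌋ − ⌊4140/682⌋ = 6 − 6 = 0
n=21: ⌊(22·207)/682⌋ − ⌊(21·207)/682⌋ = ⌊4554/682⌋ − ⌊4347/682⌋ = 6 − 6 = 0
n=22: ⌊(23·207)/682⌋ − ⌊(22·207)/682⌋ = ⌊4761/682⌋ − ⌊4554/682⌋ = 6 − 6 = 0
n=23: ⌊(24·207)/682⌋ − ⌊(23·207)/682⌋ = ⌊4968/682⌋ − ⌊4761/682⌋ = 7 − 6 = 1
n=24: ⌊(25·207)/682⌋ − ⌊(24·207)/682⌋ = ⌊5175/682⌋ − ⌊4968/682⌋ = 7 − 7 = 0
n=25: ⌊(26·207)/682⌋ − ⌊(25·207)/682⌋ = ⌊5382/682⌋ − ⌊5175/682⌋ = 7 − 7 = 0
n=26: ⌊(27·207)/682⌋ − ⌊(26·207)/682⌋ = ⌊5589/682⌋ − ⌊5382/682⌋ = 8 − 7 = 1
n=27: ⌊(28·207)/682⌋ − ⌊(27·207)/682⌋ = ⌊5796/682⌋ − ⌊5589/682⌋ = 8 − 8 = 0
n=28: ⌊(29·207)/682⌋ − ⌊(28·207)/682⌋ = ⌊6003/682⌋ − ⌊5796/682⌋ = 8 − 8 = 0
n=29: ⌊(30·207)/682⌋ − ⌊(29·207)/682⌋ = ⌊6210/682⌋ − ⌊6003/682⌋ = 9 − 8 = 1
n=30: ⌊(31·207)/682⌋ − ⌊(30·207)/682⌋ = ⌊6417/682⌋ − ⌊6210/682⌋ = 9 − 9 = 0
n=31: ⌊(32·207)/682⌋ − ⌊(31·207)/682⌋ = ⌊6624/682⌋ − ⌊6417/682⌋ = 9 − 9 = 0
n=32: ⌊(33·207)/682⌋ − ⌊(32·207)/682⌋ = ⌊6831/682⌋ − ⌊6624/682⌋ = 10 − 9 = 1
n=33: ⌊(34·207)/682⌋ − ⌊(33·207)/682⌋ = ⌊7038/682⌋ − ⌊6831/682⌋ = 10 − 10 = 0
n=34: ⌊(35·207)/682⌋ − ⌊(34·207)/682⌋ = ⌊7245/682⌋ − ⌊7038/682⌋ = 10 − 10 = 0
n=35: ⌊(36·207)/682⌋ − ⌊(35·207)/682⌋ = ⌊7452/682⌋ − ⌊7245/682⌋ = 10 − 10 = 0
n=36: ⌊(37·207)/682⌋ − ⌊(36·207)/682⌋ = ⌊7659/682⌋ − ⌊7452/682⌋ = 11 − 10 = 1
n=37: ⌊(38·207)/682⌋ − ⌊(37·207)/682⌋ = ⌊7866/682⌋ − ⌊7659/682⌋ = 11 − 11 = 0
n=38: ⌊(39·207)/682⌋ − ⌊(38·207)/682⌋ = ⌊8073/682⌋ − ⌊7866/682⌋ = 11 − 11 = 0
n=39: ⌊(40·207)/682⌋ − ⌊(39·207)/682⌋ = ⌊8280/682⌋ − ⌊8073/682⌋ = 12 − 11 = 1
n=40: ⌊(41·207)/682⌋ − ⌊(40·207)/682⌋ = ⌊8487/682⌋ − ⌊8280/682⌋ = 12 − 12 = 0
n=41: ⌊(42·207)/682⌋ − ⌊(41·207)/682⌋ = ⌊8694/682⌋ − ⌊8487/682⌋ = 12 − 12 = 0
n=42: ⌊(43·207)/682⌋ − ⌊(42·207)/682⌋ = ⌊8901/682⌋ − ⌊8694/682⌋ = 13 − 12 = 1
n=43: ⌊(44·207)/682⌋ − ⌊(43·207)/682⌋ = ⌊9108/682⌋ − ⌊8901/682⌋ = 13 − 13 = 0
n=44: ⌊(45·207)/682⌋ − ⌊(44·207)/682⌋ = ⌊9315/682⌋ − ⌊9108/682⌋ = 13 − 13 = 0
n=45: ⌊(46·207)/682⌋ − ⌊(45·207)/682⌋ = ⌊9522/682⌋ − ⌊9315/682⌋ = 13 − 13 = 0
n=46: ⌊(47·207)/682⌋ − ⌊(46·207)/682⌋ = ⌊9729/682⌋ − ⌊9522/682⌋ = 14 − 13 = 1
n=47: ⌊(48·207)/682⌋ − ⌊(47·207)/682⌋ = ⌊9936/682⌋ − ⌊9729/682⌋ = 14 − 14 = 0
n=48: ⌊(49·207)/682⌋ − ⌊(48·207)/682⌋ = ⌊10143/682⌋ − ⌊9936/682⌋ = 14 − 14 = 0
n=49: ⌊(50·207)/682⌋ − ⌊(49·207)/682⌋ = ⌊10350/682⌋ − ⌊10143/682⌋ = 15 − 14 = 1
n=50: ⌊(51·207)/682⌋ − ⌊(50·207)/682⌋ = ⌊10557/682⌋ − ⌊10350/682⌋ = 15 − 15 = 0
n=51: ⌊(52·207)/682⌋ − ⌊(51·207)/682⌋ = ⌊10764/682⌋ − ⌊10557/682⌋ = 15 − 15 = 0
n=52: ⌊(53·207)/682⌋ − ⌊(52·207)/682⌋ = ⌊10971/682⌋ − ⌊10764/682⌋ = 16 − 15 = 1
n=53: ⌊(54·207)/682⌋ − ⌊(53·207)/682⌋ = ⌊11178/682⌋ − ⌊10971/682⌋ = 16 − 16 = 0
n=54: ⌊(55·207)/682⌋ − ⌊(54·207)/682⌋ = ⌊11385/682⌋ − ⌊11178/682⌋ = 16 − 16 = 0
n=55: ⌊(56·207)/682⌋ − ⌊(55·207)/682⌋ = ⌊11592/682⌋ − ⌊11385/682⌋ = 16 − 16 = 0
n=56: ⌊(57·207)/682⌋ − ⌊(56·207)/682⌋ = ⌊11799/682⌋ − ⌊11592/682⌋ = 17 − 16 = 1
n=57: ⌊(58·207)/682⌋ − ⌊(57·207)/682⌋ = ⌊12006/682⌋ − ⌊11799/682⌋ = 17 − 17 = 0
n=58: ⌊(59·207)/682⌋ − ⌊(58·207)/682⌋ = ⌊12213/682⌋ − ⌊12006/682⌋ = 17 − 17 = 0
n=59: ⌊(60·207)/682⌋ − ⌊(59·207)/682⌋ = ⌊12420/682⌋ − ⌊12213/682⌋ = 18 − 17 = 1
n=60: ⌊(61·207)/682⌋ − ⌊(60·207)/682⌋ = ⌊12627/682⌋ − ⌊12420/682⌋ = 18 − 18 = 0
n=61: ⌊(62·207)/682⌋ − ⌊(61·207)/682⌋ = ⌊12834/682⌋ − ⌊12627/682⌋ = 18 − 18 = 0
n=62: ⌊(63·207)/682⌋ − ⌊(62·207)/682⌋ = ⌊13041/682⌋ − ⌊12834/682⌋ = 19 − 18 = 1
n=63: ⌊(64·207)/682⌋ − ⌊(63·207)/682⌋ = ⌊13248/682⌋ − ⌊13041/682⌋ = 19 − 19 = 0
n=64: ⌊(65·207)/682⌋ − ⌊(64·207)/682⌋ = ⌊13455/682⌋ − ⌊13248/682⌋ = 19 − 19 = 0
n=65: ⌊(66·207)/682⌋ − ⌊(65·207)/682⌋ = ⌊13662/682⌋ − ⌊13455/682⌋ = 20 − 19 = 1
n=66: ⌊(67·207)/682⌋ − ⌊(66·207)/682⌋ = ⌊13869/682⌋ − ⌊13662/682⌋ = 20 − 20 = 0
n=67: ⌊(68·207)/682⌋ − ⌊(67·207)/682⌋ = ⌊14076/682⌋ − ⌊13869/682⌋ = 20 − 20 = 0
n=68: ⌊(69·207)/682⌋ − ⌊(68·207)/682⌋ = ⌊14283/682⌋ − ⌊14076/682⌋ = 20 − 20 = 0
n=69: ⌊(70·207)/682⌋ − ⌊(69·207)/682⌋ = ⌊14490/682⌋ − ⌊14283/682⌋ = 21 − 20 = 1
n=70: ⌊(71·207)/682⌋ − ⌊(70·207)/682⌋ = ⌊14697/682⌋ − ⌊14490/682⌋ = 21 − 21 = 0
n=71: ⌊(72·207)/682⌋ − ⌊(71·207)/682⌋ = ⌊14904/682⌋ − ⌊14697/682⌋ = 21 − 21 = 0
n=72: ⌊(73·207)/682⌋ − ⌊(72·207)/682⌋ = ⌊15111/682⌋ − ⌊14904/682⌋ = 22 − 21 = 1

0001001001000100100100010010010010001001001000100100100010010010010001001


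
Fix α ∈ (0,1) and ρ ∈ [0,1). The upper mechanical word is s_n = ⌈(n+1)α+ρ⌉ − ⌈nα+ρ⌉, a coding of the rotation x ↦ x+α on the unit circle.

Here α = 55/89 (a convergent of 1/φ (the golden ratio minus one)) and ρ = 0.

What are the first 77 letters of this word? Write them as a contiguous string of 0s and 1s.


11011010110110101101011011010110110101101011011010110101101101011011010110101

n=0: ⌈(1·55)/89⌉ − ⌈(0·55)/89⌉ = ⌈55/89⌉ − ⌈0/89⌉ = 1 − 0 = 1
n=1: ⌈(2·55)/89⌉ − ⌈(1·55)/89⌉ = ⌈110/89⌉ − ⌈55/89⌉ = 2 − 1 = 1
n=2: ⌈(3·55)/89⌉ − ⌈(2·55)/89⌉ = ⌈165/89⌉ − ⌈110/89⌉ = 2 − 2 = 0
n=3: ⌈(4·55)/89⌉ − ⌈(3·55)/89⌉ = ⌈220/89⌉ − ⌈165/89⌉ = 3 − 2 = 1
n=4: ⌈(5·55)/89⌉ − ⌈(4·55)/89⌉ = ⌈275/89⌉ − ⌈220/89⌉ = 4 − 3 = 1
n=5: ⌈(6·55)/89⌉ − ⌈(5·55)/89⌉ = ⌈330/89⌉ − ⌈275/89⌉ = 4 − 4 = 0
n=6: ⌈(7·55)/89⌉ − ⌈(6·55)/89⌉ = ⌈385/89⌉ − ⌈330/89⌉ = 5 − 4 = 1
n=7: ⌈(8·55)/89⌉ − ⌈(7·55)/89⌉ = ⌈440/89⌉ − ⌈385/89⌉ = 5 − 5 = 0
n=8: ⌈(9·55)/89⌉ − ⌈(8·55)/89⌉ = ⌈495/89⌉ − ⌈440/89⌉ = 6 − 5 = 1
n=9: ⌈(10·55)/89⌉ − ⌈(9·55)/89⌉ = ⌈550/89⌉ − ⌈495/89⌉ = 7 − 6 = 1
n=10: ⌈(11·55)/89⌉ − ⌈(10·55)/89⌉ = ⌈605/89⌉ − ⌈550/89⌉ = 7 − 7 = 0
n=11: ⌈(12·55)/89⌉ − ⌈(11·55)/89⌉ = ⌈660/89⌉ − ⌈605/89⌉ = 8 − 7 = 1
n=12: ⌈(13·55)/89⌉ − ⌈(12·55)/89⌉ = ⌈715/89⌉ − ⌈660/89⌉ = 9 − 8 = 1
n=13: ⌈(14·55)/89⌉ − ⌈(13·55)/89⌉ = ⌈770/89⌉ − ⌈715/89⌉ = 9 − 9 = 0
n=14: ⌈(15·55)/89⌉ − ⌈(14·55)/89⌉ = ⌈825/89⌉ − ⌈770/89⌉ = 10 − 9 = 1
n=15: ⌈(16·55)/89⌉ − ⌈(15·55)/89⌉ = ⌈880/89⌉ − ⌈825/89⌉ = 10 − 10 = 0
n=16: ⌈(17·55)/89⌉ − ⌈(16·55)/89⌉ = ⌈935/89⌉ − ⌈880/89⌉ = 11 − 10 = 1
n=17: ⌈(18·55)/89⌉ − ⌈(17·55)/89⌉ = ⌈990/89⌉ − ⌈935/89⌉ = 12 − 11 = 1
n=18: ⌈(19·55)/89⌉ − ⌈(18·55)/89⌉ = ⌈1045/89⌉ − ⌈990/89⌉ = 12 − 12 = 0
n=19: ⌈(20·55)/89⌉ − ⌈(19·55)/89⌉ = ⌈1100/89⌉ − ⌈1045/89⌉ = 13 − 12 = 1
n=20: ⌈(21·55)/89⌉ − ⌈(20·55)/89⌉ = ⌈1155/89⌉ − ⌈1100/89⌉ = 13 − 13 = 0
n=21: ⌈(22·55)/89⌉ − ⌈(21·55)/89⌉ = ⌈1210/89⌉ − ⌈1155/89⌉ = 14 − 13 = 1
n=22: ⌈(23·55)/89⌉ − ⌈(22·55)/89⌉ = ⌈1265/89⌉ − ⌈1210/89⌉ = 15 − 14 = 1
n=23: ⌈(24·55)/89⌉ − ⌈(23·55)/89⌉ = ⌈1320/89⌉ − ⌈1265/89⌉ = 15 − 15 = 0
n=24: ⌈(25·55)/89⌉ − ⌈(24·55)/89⌉ = ⌈1375/89⌉ − ⌈1320/89⌉ = 16 − 15 = 1
n=25: ⌈(26·55)/89⌉ − ⌈(25·55)/89⌉ = ⌈1430/89⌉ − ⌈1375/89⌉ = 17 − 16 = 1
n=26: ⌈(27·55)/89⌉ − ⌈(26·55)/89⌉ = ⌈1485/89⌉ − ⌈1430/89⌉ = 17 − 17 = 0
n=27: ⌈(28·55)/89⌉ − ⌈(27·55)/89⌉ = ⌈1540/89⌉ − ⌈1485/89⌉ = 18 − 17 = 1
n=28: ⌈(29·55)/89⌉ − ⌈(28·55)/89⌉ = ⌈1595/89⌉ − ⌈1540/89⌉ = 18 − 18 = 0
n=29: ⌈(30·55)/89⌉ − ⌈(29·55)/89⌉ = ⌈1650/89⌉ − ⌈1595/89⌉ = 19 − 18 = 1
n=30: ⌈(31·55)/89⌉ − ⌈(30·55)/89⌉ = ⌈1705/89⌉ − ⌈1650/89⌉ = 20 − 19 = 1
n=31: ⌈(32·55)/89⌉ − ⌈(31·55)/89⌉ = ⌈1760/89⌉ − ⌈1705/89⌉ = 20 − 20 = 0
n=32: ⌈(33·55)/89⌉ − ⌈(32·55)/89⌉ = ⌈1815/89⌉ − ⌈1760/89⌉ = 21 − 20 = 1
n=33: ⌈(34·55)/89⌉ − ⌈(33·55)/89⌉ = ⌈1870/89⌉ − ⌈1815/89⌉ = 22 − 21 = 1
n=34: ⌈(35·55)/89⌉ − ⌈(34·55)/89⌉ = ⌈1925/89⌉ − ⌈1870/89⌉ = 22 − 22 = 0
n=35: ⌈(36·55)/89⌉ − ⌈(35·55)/89⌉ = ⌈1980/89⌉ − ⌈1925/89⌉ = 23 − 22 = 1
n=36: ⌈(37·55)/89⌉ − ⌈(36·55)/89⌉ = ⌈2035/89⌉ − ⌈1980/89⌉ = 23 − 23 = 0
n=37: ⌈(38·55)/89⌉ − ⌈(37·55)/89⌉ = ⌈2090/89⌉ − ⌈2035/89⌉ = 24 − 23 = 1
n=38: ⌈(39·55)/89⌉ − ⌈(38·55)/89⌉ = ⌈2145/89⌉ − ⌈2090/89⌉ = 25 − 24 = 1
n=39: ⌈(40·55)/89⌉ − ⌈(39·55)/89⌉ = ⌈2200/89⌉ − ⌈2145/89⌉ = 25 − 25 = 0
n=40: ⌈(41·55)/89⌉ − ⌈(40·55)/89⌉ = ⌈2255/89⌉ − ⌈2200/89⌉ = 26 − 25 = 1
n=41: ⌈(42·55)/89⌉ − ⌈(41·55)/89⌉ = ⌈2310/89⌉ − ⌈2255/89⌉ = 26 − 26 = 0
n=42: ⌈(43·55)/89⌉ − ⌈(42·55)/89⌉ = ⌈2365/89⌉ − ⌈2310/89⌉ = 27 − 26 = 1
n=43: ⌈(44·55)/89⌉ − ⌈(43·55)/89⌉ = ⌈2420/89⌉ − ⌈2365/89⌉ = 28 − 27 = 1
n=44: ⌈(45·55)/89⌉ − ⌈(44·55)/89⌉ = ⌈2475/89⌉ − ⌈2420/89⌉ = 28 − 28 = 0
n=45: ⌈(46·55)/89⌉ − ⌈(45·55)/89⌉ = ⌈2530/89⌉ − ⌈2475/89⌉ = 29 − 28 = 1
n=46: ⌈(47·55)/89⌉ − ⌈(46·55)/89⌉ = ⌈2585/89⌉ − ⌈2530/89⌉ = 30 − 29 = 1
n=47: ⌈(48·55)/89⌉ − ⌈(47·55)/89⌉ = ⌈2640/89⌉ − ⌈2585/89⌉ = 30 − 30 = 0
n=48: ⌈(49·55)/89⌉ − ⌈(48·55)/89⌉ = ⌈2695/89⌉ − ⌈2640/89⌉ = 31 − 30 = 1
n=49: ⌈(50·55)/89⌉ − ⌈(49·55)/89⌉ = ⌈2750/89⌉ − ⌈2695/89⌉ = 31 − 31 = 0
n=50: ⌈(51·55)/89⌉ − ⌈(50·55)/89⌉ = ⌈2805/89⌉ − ⌈2750/89⌉ = 32 − 31 = 1
n=51: ⌈(52·55)/89⌉ − ⌈(51·55)/89⌉ = ⌈2860/89⌉ − ⌈2805/89⌉ = 33 − 32 = 1
n=52: ⌈(53·55)/89⌉ − ⌈(52·55)/89⌉ = ⌈2915/89⌉ − ⌈2860/89⌉ = 33 − 33 = 0
n=53: ⌈(54·55)/89⌉ − ⌈(53·55)/89⌉ = ⌈2970/89⌉ − ⌈2915/89⌉ = 34 − 33 = 1
n=54: ⌈(55·55)/89⌉ − ⌈(54·55)/89⌉ = ⌈3025/89⌉ − ⌈2970/89⌉ = 34 − 34 = 0
n=55: ⌈(56·55)/89⌉ − ⌈(55·55)/89⌉ = ⌈3080/89⌉ − ⌈3025/89⌉ = 35 − 34 = 1
n=56: ⌈(57·55)/89⌉ − ⌈(56·55)/89⌉ = ⌈3135/89⌉ − ⌈3080/89⌉ = 36 − 35 = 1
n=57: ⌈(58·55)/89⌉ − ⌈(57·55)/89⌉ = ⌈3190/89⌉ − ⌈3135/89⌉ = 36 − 36 = 0
n=58: ⌈(59·55)/89⌉ − ⌈(58·55)/89⌉ = ⌈3245/89⌉ − ⌈3190/89⌉ = 37 − 36 = 1
n=59: ⌈(60·55)/89⌉ − ⌈(59·55)/89⌉ = ⌈3300/89⌉ − ⌈3245/89⌉ = 38 − 37 = 1
n=60: ⌈(61·55)/89⌉ − ⌈(60·55)/89⌉ = ⌈3355/89⌉ − ⌈3300/89⌉ = 38 − 38 = 0
n=61: ⌈(62·55)/89⌉ − ⌈(61·55)/89⌉ = ⌈3410/89⌉ − ⌈3355/89⌉ = 39 − 38 = 1
n=62: ⌈(63·55)/89⌉ − ⌈(62·55)/89⌉ = ⌈3465/89⌉ − ⌈3410/89⌉ = 39 − 39 = 0
n=63: ⌈(64·55)/89⌉ − ⌈(63·55)/89⌉ = ⌈3520/89⌉ − ⌈3465/89⌉ = 40 − 39 = 1
n=64: ⌈(65·55)/89⌉ − ⌈(64·55)/89⌉ = ⌈3575/89⌉ − ⌈3520/89⌉ = 41 − 40 = 1
n=65: ⌈(66·55)/89⌉ − ⌈(65·55)/89⌉ = ⌈3630/89⌉ − ⌈3575/89⌉ = 41 − 41 = 0
n=66: ⌈(67·55)/89⌉ − ⌈(66·55)/89⌉ = ⌈3685/89⌉ − ⌈3630/89⌉ = 42 − 41 = 1
n=67: ⌈(68·55)/89⌉ − ⌈(67·55)/89⌉ = ⌈3740/89⌉ − ⌈3685/89⌉ = 43 − 42 = 1
n=68: ⌈(69·55)/89⌉ − ⌈(68·55)/89⌉ = ⌈3795/89⌉ − ⌈3740/89⌉ = 43 − 43 = 0
n=69: ⌈(70·55)/89⌉ − ⌈(69·55)/89⌉ = ⌈3850/89⌉ − ⌈3795/89⌉ = 44 − 43 = 1
n=70: ⌈(71·55)/89⌉ − ⌈(70·55)/89⌉ = ⌈3905/89⌉ − ⌈3850/89⌉ = 44 − 44 = 0
n=71: ⌈(72·55)/89⌉ − ⌈(71·55)/89⌉ = ⌈3960/89⌉ − ⌈3905/89⌉ = 45 − 44 = 1
n=72: ⌈(73·55)/89⌉ − ⌈(72·55)/89⌉ = ⌈4015/89⌉ − ⌈3960/89⌉ = 46 − 45 = 1
n=73: ⌈(74·55)/89⌉ − ⌈(73·55)/89⌉ = ⌈4070/89⌉ − ⌈4015/89⌉ = 46 − 46 = 0
n=74: ⌈(75·55)/89⌉ − ⌈(74·55)/89⌉ = ⌈4125/89⌉ − ⌈4070/89⌉ = 47 − 46 = 1
n=75: ⌈(76·55)/89⌉ − ⌈(75·55)/89⌉ = ⌈4180/89⌉ − ⌈4125/89⌉ = 47 − 47 = 0
n=76: ⌈(77·55)/89⌉ − ⌈(76·55)/89⌉ = ⌈4235/89⌉ − ⌈4180/89⌉ = 48 − 47 = 1


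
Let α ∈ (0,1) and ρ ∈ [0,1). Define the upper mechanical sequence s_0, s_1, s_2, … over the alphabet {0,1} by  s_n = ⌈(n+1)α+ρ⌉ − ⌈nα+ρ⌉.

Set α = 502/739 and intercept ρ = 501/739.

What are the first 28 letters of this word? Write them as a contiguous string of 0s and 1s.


1101101101101101101101101110

n=0: ⌈(1·502+501)/739⌉ − ⌈(0·502+501)/739⌉ = ⌈1003/739⌉ − ⌈501/739⌉ = 2 − 1 = 1
n=1: ⌈(2·502+501)/739⌉ − ⌈(1·502+501)/739⌉ = ⌈1505/739⌉ − ⌈1003/739⌉ = 3 − 2 = 1
n=2: ⌈(3·502+501)/739⌉ − ⌈(2·502+501)/739⌉ = ⌈2007/739⌉ − ⌈1505/739⌉ = 3 − 3 = 0
n=3: ⌈(4·502+501)/739⌉ − ⌈(3·502+501)/739⌉ = ⌈2509/739⌉ − ⌈2007/739⌉ = 4 − 3 = 1
n=4: ⌈(5·502+501)/739⌉ − ⌈(4·502+501)/739⌉ = ⌈3011/739⌉ − ⌈2509/739⌉ = 5 − 4 = 1
n=5: ⌈(6·502+501)/739⌉ − ⌈(5·502+501)/739⌉ = ⌈3513/739⌉ − ⌈3011/739⌉ = 5 − 5 = 0
n=6: ⌈(7·502+501)/739⌉ − ⌈(6·502+501)/739⌉ = ⌈4015/739⌉ − ⌈3513/739⌉ = 6 − 5 = 1
n=7: ⌈(8·502+501)/739⌉ − ⌈(7·502+501)/739⌉ = ⌈4517/739⌉ − ⌈4015/739⌉ = 7 − 6 = 1
n=8: ⌈(9·502+501)/739⌉ − ⌈(8·502+501)/739⌉ = ⌈5019/739⌉ − ⌈4517/739⌉ = 7 − 7 = 0
n=9: ⌈(10·502+501)/739⌉ − ⌈(9·502+501)/739⌉ = ⌈5521/739⌉ − ⌈5019/739⌉ = 8 − 7 = 1
n=10: ⌈(11·502+501)/739⌉ − ⌈(10·502+501)/739⌉ = ⌈6023/739⌉ − ⌈5521/739⌉ = 9 − 8 = 1
n=11: ⌈(12·502+501)/739⌉ − ⌈(11·502+501)/739⌉ = ⌈6525/739⌉ − ⌈6023/739⌉ = 9 − 9 = 0
n=12: ⌈(13·502+501)/739⌉ − ⌈(12·502+501)/739⌉ = ⌈7027/739⌉ − ⌈6525/739⌉ = 10 − 9 = 1
n=13: ⌈(14·502+501)/739⌉ − ⌈(13·502+501)/739⌉ = ⌈7529/739⌉ − ⌈7027/739⌉ = 11 − 10 = 1
n=14: ⌈(15·502+501)/739⌉ − ⌈(14·502+501)/739⌉ = ⌈8031/739⌉ − ⌈7529/739⌉ = 11 − 11 = 0
n=15: ⌈(16·502+501)/739⌉ − ⌈(15·502+501)/739⌉ = ⌈8533/739⌉ − ⌈8031/739⌉ = 12 − 11 = 1
n=16: ⌈(17·502+501)/739⌉ − ⌈(16·502+501)/739⌉ = ⌈9035/739⌉ − ⌈8533/739⌉ = 13 − 12 = 1
n=17: ⌈(18·502+501)/739⌉ − ⌈(17·502+501)/739⌉ = ⌈9537/739⌉ − ⌈9035/739⌉ = 13 − 13 = 0
n=18: ⌈(19·502+501)/739⌉ − ⌈(18·502+501)/739⌉ = ⌈10039/739⌉ − ⌈9537/739⌉ = 14 − 13 = 1
n=19: ⌈(20·502+501)/739⌉ − ⌈(19·502+501)/739⌉ = ⌈10541/739⌉ − ⌈10039/739⌉ = 15 − 14 = 1
n=20: ⌈(21·502+501)/739⌉ − ⌈(20·502+501)/739⌉ = ⌈11043/739⌉ − ⌈10541/739⌉ = 15 − 15 = 0
n=21: ⌈(22·502+501)/739⌉ − ⌈(21·502+501)/739⌉ = ⌈11545/739⌉ − ⌈11043/739⌉ = 16 − 15 = 1
n=22: ⌈(23·502+501)/739⌉ − ⌈(22·502+501)/739⌉ = ⌈12047/739⌉ − ⌈11545/739⌉ = 17 − 16 = 1
n=23: ⌈(24·502+501)/739⌉ − ⌈(23·502+501)/739⌉ = ⌈12549/739⌉ − ⌈12047/739⌉ = 17 − 17 = 0
n=24: ⌈(25·502+501)/739⌉ − ⌈(24·502+501)/739⌉ = ⌈13051/739⌉ − ⌈12549/739⌉ = 18 − 17 = 1
n=25: ⌈(26·502+501)/739⌉ − ⌈(25·502+501)/739⌉ = ⌈13553/739⌉ − ⌈13051/739⌉ = 19 − 18 = 1
n=26: ⌈(27·502+501)/739⌉ − ⌈(26·502+501)/739⌉ = ⌈14055/739⌉ − ⌈13553/739⌉ = 20 − 19 = 1
n=27: ⌈(28·502+501)/739⌉ − ⌈(27·502+501)/739⌉ = ⌈14557/739⌉ − ⌈14055/739⌉ = 20 − 20 = 0


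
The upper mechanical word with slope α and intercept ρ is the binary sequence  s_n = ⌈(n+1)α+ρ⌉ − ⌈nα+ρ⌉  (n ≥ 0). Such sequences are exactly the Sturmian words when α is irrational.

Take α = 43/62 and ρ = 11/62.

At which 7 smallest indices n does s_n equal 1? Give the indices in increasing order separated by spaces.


n=0: ⌈54/62⌉−⌈11/62⌉ = 1−1 = 0
n=1: ⌈97/62⌉−⌈54/62⌉ = 2−1 = 1  ← one
n=2: ⌈140/62⌉−⌈97/62⌉ = 3−2 = 1  ← one
n=3: ⌈183/62⌉−⌈140/62⌉ = 3−3 = 0
n=4: ⌈226/62⌉−⌈183/62⌉ = 4−3 = 1  ← one
n=5: ⌈269/62⌉−⌈226/62⌉ = 5−4 = 1  ← one
n=6: ⌈312/62⌉−⌈269/62⌉ = 6−5 = 1  ← one
n=7: ⌈355/62⌉−⌈312/62⌉ = 6−6 = 0
n=8: ⌈398/62⌉−⌈355/62⌉ = 7−6 = 1  ← one
n=9: ⌈441/62⌉−⌈398/62⌉ = 8−7 = 1  ← one
positions of the first 7 ones: 1 2 4 5 6 8 9

1 2 4 5 6 8 9


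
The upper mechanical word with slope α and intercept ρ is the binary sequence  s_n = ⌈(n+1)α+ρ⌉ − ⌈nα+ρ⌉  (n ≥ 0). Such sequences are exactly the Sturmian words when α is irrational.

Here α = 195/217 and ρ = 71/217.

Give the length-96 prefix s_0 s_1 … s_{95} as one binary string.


n=0: ⌈(1·195+71)/217⌉ − ⌈(0·195+71)/217⌉ = ⌈266/217⌉ − ⌈71/217⌉ = 2 − 1 = 1
n=1: ⌈(2·195+71)/217⌉ − ⌈(1·195+71)/217⌉ = ⌈461/217⌉ − ⌈266/217⌉ = 3 − 2 = 1
n=2: ⌈(3·195+71)/217⌉ − ⌈(2·195+71)/217⌉ = ⌈656/217⌉ − ⌈461/217⌉ = 4 − 3 = 1
n=3: ⌈(4·195+71)/217⌉ − ⌈(3·195+71)/217⌉ = ⌈851/217⌉ − ⌈656/217⌉ = 4 − 4 = 0
n=4: ⌈(5·195+71)/217⌉ − ⌈(4·195+71)/217⌉ = ⌈1046/217⌉ − ⌈851/217⌉ = 5 − 4 = 1
n=5: ⌈(6·195+71)/217⌉ − ⌈(5·195+71)/217⌉ = ⌈1241/217⌉ − ⌈1046/217⌉ = 6 − 5 = 1
n=6: ⌈(7·195+71)/217⌉ − ⌈(6·195+71)/217⌉ = ⌈1436/217⌉ − ⌈1241/217⌉ = 7 − 6 = 1
n=7: ⌈(8·195+71)/217⌉ − ⌈(7·195+71)/217⌉ = ⌈1631/217⌉ − ⌈1436/217⌉ = 8 − 7 = 1
n=8: ⌈(9·195+71)/217⌉ − ⌈(8·195+71)/217⌉ = ⌈1826/217⌉ − ⌈1631/217⌉ = 9 − 8 = 1
n=9: ⌈(10·195+71)/217⌉ − ⌈(9·195+71)/217⌉ = ⌈2021/217⌉ − ⌈1826/217⌉ = 10 − 9 = 1
n=10: ⌈(11·195+71)/217⌉ − ⌈(10·195+71)/217⌉ = ⌈2216/217⌉ − ⌈2021/217⌉ = 11 − 10 = 1
n=11: ⌈(12·195+71)/217⌉ − ⌈(11·195+71)/217⌉ = ⌈2411/217⌉ − ⌈2216/217⌉ = 12 − 11 = 1
n=12: ⌈(13·195+71)/217⌉ − ⌈(12·195+71)/217⌉ = ⌈2606/217⌉ − ⌈2411/217⌉ = 13 − 12 = 1
n=13: ⌈(14·195+71)/217⌉ − ⌈(13·195+71)/217⌉ = ⌈2801/217⌉ − ⌈2606/217⌉ = 13 − 13 = 0
n=14: ⌈(15·195+71)/217⌉ − ⌈(14·195+71)/217⌉ = ⌈2996/217⌉ − ⌈2801/217⌉ = 14 − 13 = 1
n=15: ⌈(16·195+71)/217⌉ − ⌈(15·195+71)/217⌉ = ⌈3191/217⌉ − ⌈2996/217⌉ = 15 − 14 = 1
n=16: ⌈(17·195+71)/217⌉ − ⌈(16·195+71)/217⌉ = ⌈3386/217⌉ − ⌈3191/217⌉ = 16 − 15 = 1
n=17: ⌈(18·195+71)/217⌉ − ⌈(17·195+71)/217⌉ = ⌈3581/217⌉ − ⌈3386/217⌉ = 17 − 16 = 1
n=18: ⌈(19·195+71)/217⌉ − ⌈(18·195+71)/217⌉ = ⌈3776/217⌉ − ⌈3581/217⌉ = 18 − 17 = 1
n=19: ⌈(20·195+71)/217⌉ − ⌈(19·195+71)/217⌉ = ⌈3971/217⌉ − ⌈3776/217⌉ = 19 − 18 = 1
n=20: ⌈(21·195+71)/217⌉ − ⌈(20·195+71)/217⌉ = ⌈4166/217⌉ − ⌈3971/217⌉ = 20 − 19 = 1
n=21: ⌈(22·195+71)/217⌉ − ⌈(21·195+71)/217⌉ = ⌈4361/217⌉ − ⌈4166/217⌉ = 21 − 20 = 1
n=22: ⌈(23·195+71)/217⌉ − ⌈(22·195+71)/217⌉ = ⌈4556/217⌉ − ⌈4361/217⌉ = 21 − 21 = 0
n=23: ⌈(24·195+71)/217⌉ − ⌈(23·195+71)/217⌉ = ⌈4751/217⌉ − ⌈4556/217⌉ = 22 − 21 = 1
n=24: ⌈(25·195+71)/217⌉ − ⌈(24·195+71)/217⌉ = ⌈4946/217⌉ − ⌈4751/217⌉ = 23 − 22 = 1
n=25: ⌈(26·195+71)/217⌉ − ⌈(25·195+71)/217⌉ = ⌈5141/217⌉ − ⌈4946/217⌉ = 24 − 23 = 1
n=26: ⌈(27·195+71)/217⌉ − ⌈(26·195+71)/217⌉ = ⌈5336/217⌉ − ⌈5141/217⌉ = 25 − 24 = 1
n=27: ⌈(28·195+71)/217⌉ − ⌈(27·195+71)/217⌉ = ⌈5531/217⌉ − ⌈5336/217⌉ = 26 − 25 = 1
n=28: ⌈(29·195+71)/217⌉ − ⌈(28·195+71)/217⌉ = ⌈5726/217⌉ − ⌈5531/217⌉ = 27 − 26 = 1
n=29: ⌈(30·195+71)/217⌉ − ⌈(29·195+71)/217⌉ = ⌈5921/217⌉ − ⌈5726/217⌉ = 28 − 27 = 1
n=30: ⌈(31·195+71)/217⌉ − ⌈(30·195+71)/217⌉ = ⌈6116/217⌉ − ⌈5921/217⌉ = 29 − 28 = 1
n=31: ⌈(32·195+71)/217⌉ − ⌈(31·195+71)/217⌉ = ⌈6311/217⌉ − ⌈6116/217⌉ = 30 − 29 = 1
n=32: ⌈(33·195+71)/217⌉ − ⌈(32·195+71)/217⌉ = ⌈6506/217⌉ − ⌈6311/217⌉ = 30 − 30 = 0
n=33: ⌈(34·195+71)/217⌉ − ⌈(33·195+71)/217⌉ = ⌈6701/217⌉ − ⌈6506/217⌉ = 31 − 30 = 1
n=34: ⌈(35·195+71)/217⌉ − ⌈(34·195+71)/217⌉ = ⌈6896/217⌉ − ⌈6701/217⌉ = 32 − 31 = 1
n=35: ⌈(36·195+71)/217⌉ − ⌈(35·195+71)/217⌉ = ⌈7091/217⌉ − ⌈6896/217⌉ = 33 − 32 = 1
n=36: ⌈(37·195+71)/217⌉ − ⌈(36·195+71)/217⌉ = ⌈7286/217⌉ − ⌈7091/217⌉ = 34 − 33 = 1
n=37: ⌈(38·195+71)/217⌉ − ⌈(37·195+71)/217⌉ = ⌈7481/217⌉ − ⌈7286/217⌉ = 35 − 34 = 1
n=38: ⌈(39·195+71)/217⌉ − ⌈(38·195+71)/217⌉ = ⌈7676/217⌉ − ⌈7481/217⌉ = 36 − 35 = 1
n=39: ⌈(40·195+71)/217⌉ − ⌈(39·195+71)/217⌉ = ⌈7871/217⌉ − ⌈7676/217⌉ = 37 − 36 = 1
n=40: ⌈(41·195+71)/217⌉ − ⌈(40·195+71)/217⌉ = ⌈8066/217⌉ − ⌈7871/217⌉ = 38 − 37 = 1
n=41: ⌈(42·195+71)/217⌉ − ⌈(41·195+71)/217⌉ = ⌈8261/217⌉ − ⌈8066/217⌉ = 39 − 38 = 1
n=42: ⌈(43·195+71)/217⌉ − ⌈(42·195+71)/217⌉ = ⌈8456/217⌉ − ⌈8261/217⌉ = 39 − 39 = 0
n=43: ⌈(44·195+71)/217⌉ − ⌈(43·195+71)/217⌉ = ⌈8651/217⌉ − ⌈8456/217⌉ = 40 − 39 = 1
n=44: ⌈(45·195+71)/217⌉ − ⌈(44·195+71)/217⌉ = ⌈8846/217⌉ − ⌈8651/217⌉ = 41 − 40 = 1
n=45: ⌈(46·195+71)/217⌉ − ⌈(45·195+71)/217⌉ = ⌈9041/217⌉ − ⌈8846/217⌉ = 42 − 41 = 1
n=46: ⌈(47·195+71)/217⌉ − ⌈(46·195+71)/217⌉ = ⌈9236/217⌉ − ⌈9041/217⌉ = 43 − 42 = 1
n=47: ⌈(48·195+71)/217⌉ − ⌈(47·195+71)/217⌉ = ⌈9431/217⌉ − ⌈9236/217⌉ = 44 − 43 = 1
n=48: ⌈(49·195+71)/217⌉ − ⌈(48·195+71)/217⌉ = ⌈9626/217⌉ − ⌈9431/217⌉ = 45 − 44 = 1
n=49: ⌈(50·195+71)/217⌉ − ⌈(49·195+71)/217⌉ = ⌈9821/217⌉ − ⌈9626/217⌉ = 46 − 45 = 1
n=50: ⌈(51·195+71)/217⌉ − ⌈(50·195+71)/217⌉ = ⌈10016/217⌉ − ⌈9821/217⌉ = 47 − 46 = 1
n=51: ⌈(52·195+71)/217⌉ − ⌈(51·195+71)/217⌉ = ⌈10211/217⌉ − ⌈10016/217⌉ = 48 − 47 = 1
n=52: ⌈(53·195+71)/217⌉ − ⌈(52·195+71)/217⌉ = ⌈10406/217⌉ − ⌈10211/217⌉ = 48 − 48 = 0
n=53: ⌈(54·195+71)/217⌉ − ⌈(53·195+71)/217⌉ = ⌈10601/217⌉ − ⌈10406/217⌉ = 49 − 48 = 1
n=54: ⌈(55·195+71)/217⌉ − ⌈(54·195+71)/217⌉ = ⌈10796/217⌉ − ⌈10601/217⌉ = 50 − 49 = 1
n=55: ⌈(56·195+71)/217⌉ − ⌈(55·195+71)/217⌉ = ⌈10991/217⌉ − ⌈10796/217⌉ = 51 − 50 = 1
n=56: ⌈(57·195+71)/217⌉ − ⌈(56·195+71)/217⌉ = ⌈11186/217⌉ − ⌈10991/217⌉ = 52 − 51 = 1
n=57: ⌈(58·195+71)/217⌉ − ⌈(57·195+71)/217⌉ = ⌈11381/217⌉ − ⌈11186/217⌉ = 53 − 52 = 1
n=58: ⌈(59·195+71)/217⌉ − ⌈(58·195+71)/217⌉ = ⌈11576/217⌉ − ⌈11381/217⌉ = 54 − 53 = 1
n=59: ⌈(60·195+71)/217⌉ − ⌈(59·195+71)/217⌉ = ⌈11771/217⌉ − ⌈11576/217⌉ = 55 − 54 = 1
n=60: ⌈(61·195+71)/217⌉ − ⌈(60·195+71)/217⌉ = ⌈11966/217⌉ − ⌈11771/217⌉ = 56 − 55 = 1
n=61: ⌈(62·195+71)/217⌉ − ⌈(61·195+71)/217⌉ = ⌈12161/217⌉ − ⌈11966/217⌉ = 57 − 56 = 1
n=62: ⌈(63·195+71)/217⌉ − ⌈(62·195+71)/217⌉ = ⌈12356/217⌉ − ⌈12161/217⌉ = 57 − 57 = 0
n=63: ⌈(64·195+71)/217⌉ − ⌈(63·195+71)/217⌉ = ⌈12551/217⌉ − ⌈12356/217⌉ = 58 − 57 = 1
n=64: ⌈(65·195+71)/217⌉ − ⌈(64·195+71)/217⌉ = ⌈12746/217⌉ − ⌈12551/217⌉ = 59 − 58 = 1
n=65: ⌈(66·195+71)/217⌉ − ⌈(65·195+71)/217⌉ = ⌈12941/217⌉ − ⌈12746/217⌉ = 60 − 59 = 1
n=66: ⌈(67·195+71)/217⌉ − ⌈(66·195+71)/217⌉ = ⌈13136/217⌉ − ⌈12941/217⌉ = 61 − 60 = 1
n=67: ⌈(68·195+71)/217⌉ − ⌈(67·195+71)/217⌉ = ⌈13331/217⌉ − ⌈13136/217⌉ = 62 − 61 = 1
n=68: ⌈(69·195+71)/217⌉ − ⌈(68·195+71)/217⌉ = ⌈13526/217⌉ − ⌈13331/217⌉ = 63 − 62 = 1
n=69: ⌈(70·195+71)/217⌉ − ⌈(69·195+71)/217⌉ = ⌈13721/217⌉ − ⌈13526/217⌉ = 64 − 63 = 1
n=70: ⌈(71·195+71)/217⌉ − ⌈(70·195+71)/217⌉ = ⌈13916/217⌉ − ⌈13721/217⌉ = 65 − 64 = 1
n=71: ⌈(72·195+71)/217⌉ − ⌈(71·195+71)/217⌉ = ⌈14111/217⌉ − ⌈13916/217⌉ = 66 − 65 = 1
n=72: ⌈(73·195+71)/217⌉ − ⌈(72·195+71)/217⌉ = ⌈14306/217⌉ − ⌈14111/217⌉ = 66 − 66 = 0
n=73: ⌈(74·195+71)/217⌉ − ⌈(73·195+71)/217⌉ = ⌈14501/217⌉ − ⌈14306/217⌉ = 67 − 66 = 1
n=74: ⌈(75·195+71)/217⌉ − ⌈(74·195+71)/217⌉ = ⌈14696/217⌉ − ⌈14501/217⌉ = 68 − 67 = 1
n=75: ⌈(76·195+71)/217⌉ − ⌈(75·195+71)/217⌉ = ⌈14891/217⌉ − ⌈14696/217⌉ = 69 − 68 = 1
n=76: ⌈(77·195+71)/217⌉ − ⌈(76·195+71)/217⌉ = ⌈15086/217⌉ − ⌈14891/217⌉ = 70 − 69 = 1
n=77: ⌈(78·195+71)/217⌉ − ⌈(77·195+71)/217⌉ = ⌈15281/217⌉ − ⌈15086/217⌉ = 71 − 70 = 1
n=78: ⌈(79·195+71)/217⌉ − ⌈(78·195+71)/217⌉ = ⌈15476/217⌉ − ⌈15281/217⌉ = 72 − 71 = 1
n=79: ⌈(80·195+71)/217⌉ − ⌈(79·195+71)/217⌉ = ⌈15671/217⌉ − ⌈15476/217⌉ = 73 − 72 = 1
n=80: ⌈(81·195+71)/217⌉ − ⌈(80·195+71)/217⌉ = ⌈15866/217⌉ − ⌈15671/217⌉ = 74 − 73 = 1
n=81: ⌈(82·195+71)/217⌉ − ⌈(81·195+71)/217⌉ = ⌈16061/217⌉ − ⌈15866/217⌉ = 75 − 74 = 1
n=82: ⌈(83·195+71)/217⌉ − ⌈(82·195+71)/217⌉ = ⌈16256/217⌉ − ⌈16061/217⌉ = 75 − 75 = 0
n=83: ⌈(84·195+71)/217⌉ − ⌈(83·195+71)/217⌉ = ⌈16451/217⌉ − ⌈16256/217⌉ = 76 − 75 = 1
n=84: ⌈(85·195+71)/217⌉ − ⌈(84·195+71)/217⌉ = ⌈16646/217⌉ − ⌈16451/217⌉ = 77 − 76 = 1
n=85: ⌈(86·195+71)/217⌉ − ⌈(85·195+71)/217⌉ = ⌈16841/217⌉ − ⌈16646/217⌉ = 78 − 77 = 1
n=86: ⌈(87·195+71)/217⌉ − ⌈(86·195+71)/217⌉ = ⌈17036/217⌉ − ⌈16841/217⌉ = 79 − 78 = 1
n=87: ⌈(88·195+71)/217⌉ − ⌈(87·195+71)/217⌉ = ⌈17231/217⌉ − ⌈17036/217⌉ = 80 − 79 = 1
n=88: ⌈(89·195+71)/217⌉ − ⌈(88·195+71)/217⌉ = ⌈17426/217⌉ − ⌈17231/217⌉ = 81 − 80 = 1
n=89: ⌈(90·195+71)/217⌉ − ⌈(89·195+71)/217⌉ = ⌈17621/217⌉ − ⌈17426/217⌉ = 82 − 81 = 1
n=90: ⌈(91·195+71)/217⌉ − ⌈(90·195+71)/217⌉ = ⌈17816/217⌉ − ⌈17621/217⌉ = 83 − 82 = 1
n=91: ⌈(92·195+71)/217⌉ − ⌈(91·195+71)/217⌉ = ⌈18011/217⌉ − ⌈17816/217⌉ = 83 − 83 = 0
n=92: ⌈(93·195+71)/217⌉ − ⌈(92·195+71)/217⌉ = ⌈18206/217⌉ − ⌈18011/217⌉ = 84 − 83 = 1
n=93: ⌈(94·195+71)/217⌉ − ⌈(93·195+71)/217⌉ = ⌈18401/217⌉ − ⌈18206/217⌉ = 85 − 84 = 1
n=94: ⌈(95·195+71)/217⌉ − ⌈(94·195+71)/217⌉ = ⌈18596/217⌉ − ⌈18401/217⌉ = 86 − 85 = 1
n=95: ⌈(96·195+71)/217⌉ − ⌈(95·195+71)/217⌉ = ⌈18791/217⌉ − ⌈18596/217⌉ = 87 − 86 = 1

111011111111101111111101111111110111111111011111111101111111110111111111011111111101111111101111


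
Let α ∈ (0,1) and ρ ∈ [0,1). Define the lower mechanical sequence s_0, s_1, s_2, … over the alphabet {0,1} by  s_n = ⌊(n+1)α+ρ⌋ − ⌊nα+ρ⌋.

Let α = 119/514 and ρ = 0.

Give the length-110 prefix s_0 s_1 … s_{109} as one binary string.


00001000100010000100010001000010001000100001000100010000100010001000010001000100001000100010000100010001000100

n=0: ⌊(1·119)/514⌋ − ⌊(0·119)/514⌋ = ⌊119/514⌋ − ⌊0/514⌋ = 0 − 0 = 0
n=1: ⌊(2·119)/514⌋ − ⌊(1·119)/514⌋ = ⌊238/514⌋ − ⌊119/514⌋ = 0 − 0 = 0
n=2: ⌊(3·119)/514⌋ − ⌊(2·119)/514⌋ = ⌊357/514⌋ − ⌊238/514⌋ = 0 − 0 = 0
n=3: ⌊(4·119)/514⌋ − ⌊(3·119)/514⌋ = ⌊476/514⌋ − ⌊357/514⌋ = 0 − 0 = 0
n=4: ⌊(5·119)/514⌋ − ⌊(4·119)/514⌋ = ⌊595/514⌋ − ⌊476/514⌋ = 1 − 0 = 1
n=5: ⌊(6·119)/514⌋ − ⌊(5·119)/514⌋ = ⌊714/514⌋ − ⌊595/514⌋ = 1 − 1 = 0
n=6: ⌊(7·119)/514⌋ − ⌊(6·119)/514⌋ = ⌊833/514⌋ − ⌊714/514⌋ = 1 − 1 = 0
n=7: ⌊(8·119)/514⌋ − ⌊(7·119)/514⌋ = ⌊952/514⌋ − ⌊833/514⌋ = 1 − 1 = 0
n=8: ⌊(9·119)/514⌋ − ⌊(8·119)/514⌋ = ⌊1071/514⌋ − ⌊952/514⌋ = 2 − 1 = 1
n=9: ⌊(10·119)/514⌋ − ⌊(9·119)/514⌋ = ⌊1190/514⌋ − ⌊1071/514⌋ = 2 − 2 = 0
n=10: ⌊(11·119)/514⌋ − ⌊(10·119)/514⌋ = ⌊1309/514⌋ − ⌊1190/514⌋ = 2 − 2 = 0
n=11: ⌊(12·119)/514⌋ − ⌊(11·119)/514⌋ = ⌊1428/514⌋ − ⌊1309/514⌋ = 2 − 2 = 0
n=12: ⌊(13·119)/514⌋ − ⌊(12·119)/514⌋ = ⌊1547/514⌋ − ⌊1428/514⌋ = 3 − 2 = 1
n=13: ⌊(14·119)/514⌋ − ⌊(13·119)/514⌋ = ⌊1666/514⌋ − ⌊1547/514⌋ = 3 − 3 = 0
n=14: ⌊(15·119)/514⌋ − ⌊(14·119)/514⌋ = ⌊1785/514⌋ − ⌊1666/514⌋ = 3 − 3 = 0
n=15: ⌊(16·119)/514⌋ − ⌊(15·119)/514⌋ = ⌊1904/514⌋ − ⌊1785/514⌋ = 3 − 3 = 0
n=16: ⌊(17·119)/514⌋ − ⌊(16·119)/514⌋ = ⌊2023/514⌋ − ⌊1904/514⌋ = 3 − 3 = 0
n=17: ⌊(18·119)/514⌋ − ⌊(17·119)/514⌋ = ⌊2142/514⌋ − ⌊2023/514⌋ = 4 − 3 = 1
n=18: ⌊(19·119)/514⌋ − ⌊(18·119)/514⌋ = ⌊2261/514⌋ − ⌊2142/514⌋ = 4 − 4 = 0
n=19: ⌊(20·119)/514⌋ − ⌊(19·119)/514⌋ = ⌊2380/514⌋ − ⌊2261/514⌋ = 4 − 4 = 0
n=20: ⌊(21·119)/514⌋ − ⌊(20·119)/514⌋ = ⌊2499/514⌋ − ⌊2380/514⌋ = 4 − 4 = 0
n=21: ⌊(22·119)/514⌋ − ⌊(21·119)/514⌋ = ⌊2618/514⌋ − ⌊2499/514⌋ = 5 − 4 = 1
n=22: ⌊(23·119)/514⌋ − ⌊(22·119)/514⌋ = ⌊2737/514⌋ − ⌊2618/514⌋ = 5 − 5 = 0
n=23: ⌊(24·119)/514⌋ − ⌊(23·119)/514⌋ = ⌊2856/514⌋ − ⌊2737/514⌋ = 5 − 5 = 0
n=24: ⌊(25·119)/514⌋ − ⌊(24·119)/514⌋ = ⌊2975/514⌋ − ⌊2856/514⌋ = 5 − 5 = 0
n=25: ⌊(26·119)/514⌋ − ⌊(25·119)/514⌋ = ⌊3094/514⌋ − ⌊2975/514⌋ = 6 − 5 = 1
n=26: ⌊(27·119)/514⌋ − ⌊(26·119)/514⌋ = ⌊3213/514⌋ − ⌊3094/514⌋ = 6 − 6 = 0
n=27: ⌊(28·119)/514⌋ − ⌊(27·119)/514⌋ = ⌊3332/514⌋ − ⌊3213/514⌋ = 6 − 6 = 0
n=28: ⌊(29·119)/514⌋ − ⌊(28·119)/514⌋ = ⌊3451/514⌋ − ⌊3332/514⌋ = 6 − 6 = 0
n=29: ⌊(30·119)/514⌋ − ⌊(29·119)/514⌋ = ⌊3570/514⌋ − ⌊3451/514⌋ = 6 − 6 = 0
n=30: ⌊(31·119)/514⌋ − ⌊(30·119)/514⌋ = ⌊3689/514⌋ − ⌊3570/514⌋ = 7 − 6 = 1
n=31: ⌊(32·119)/514⌋ − ⌊(31·119)/514⌋ = ⌊3808/514⌋ − ⌊3689/514⌋ = 7 − 7 = 0
n=32: ⌊(33·119)/514⌋ − ⌊(32·119)/514⌋ = ⌊3927/514⌋ − ⌊3808/514⌋ = 7 − 7 = 0
n=33: ⌊(34·119)/514⌋ − ⌊(33·119)/514⌋ = ⌊4046/514⌋ − ⌊3927/514⌋ = 7 − 7 = 0
n=34: ⌊(35·119)/514⌋ − ⌊(34·119)/514⌋ = ⌊4165/514⌋ − ⌊4046/514⌋ = 8 − 7 = 1
n=35: ⌊(36·119)/514⌋ − ⌊(35·119)/514⌋ = ⌊4284/514⌋ − ⌊4165/514⌋ = 8 − 8 = 0
n=36: ⌊(37·119)/514⌋ − ⌊(36·119)/514⌋ = ⌊4403/514⌋ − ⌊4284/514⌋ = 8 − 8 = 0
n=37: ⌊(38·119)/514⌋ − ⌊(37·119)/514⌋ = ⌊4522/514⌋ − ⌊4403/514⌋ = 8 − 8 = 0
n=38: ⌊(39·119)/514⌋ − ⌊(38·119)/514⌋ = ⌊4641/514⌋ − ⌊4522/514⌋ = 9 − 8 = 1
n=39: ⌊(40·119)/514⌋ − ⌊(39·119)/514⌋ = ⌊4760/514⌋ − ⌊4641/514⌋ = 9 − 9 = 0
n=40: ⌊(41·119)/514⌋ − ⌊(40·119)/514⌋ = ⌊4879/514⌋ − ⌊4760/514⌋ = 9 − 9 = 0
n=41: ⌊(42·119)/514⌋ − ⌊(41·119)/514⌋ = ⌊4998/514⌋ − ⌊4879/514⌋ = 9 − 9 = 0
n=42: ⌊(43·119)/514⌋ − ⌊(42·119)/514⌋ = ⌊5117/514⌋ − ⌊4998/514⌋ = 9 − 9 = 0
n=43: ⌊(44·119)/514⌋ − ⌊(43·119)/514⌋ = ⌊5236/514⌋ − ⌊5117/514⌋ = 10 − 9 = 1
n=44: ⌊(45·119)/514⌋ − ⌊(44·119)/514⌋ = ⌊5355/514⌋ − ⌊5236/514⌋ = 10 − 10 = 0
n=45: ⌊(46·119)/514⌋ − ⌊(45·119)/514⌋ = ⌊5474/514⌋ − ⌊5355/514⌋ = 10 − 10 = 0
n=46: ⌊(47·119)/514⌋ − ⌊(46·119)/514⌋ = ⌊5593/514⌋ − ⌊5474/514⌋ = 10 − 10 = 0
n=47: ⌊(48·119)/514⌋ − ⌊(47·119)/514⌋ = ⌊5712/514⌋ − ⌊5593/514⌋ = 11 − 10 = 1
n=48: ⌊(49·119)/514⌋ − ⌊(48·119)/514⌋ = ⌊5831/514⌋ − ⌊5712/514⌋ = 11 − 11 = 0
n=49: ⌊(50·119)/514⌋ − ⌊(49·119)/514⌋ = ⌊5950/514⌋ − ⌊5831/514⌋ = 11 − 11 = 0
n=50: ⌊(51·119)/514⌋ − ⌊(50·119)/514⌋ = ⌊6069/514⌋ − ⌊5950/514⌋ = 11 − 11 = 0
n=51: ⌊(52·119)/514⌋ − ⌊(51·119)/514⌋ = ⌊6188/514⌋ − ⌊6069/514⌋ = 12 − 11 = 1
n=52: ⌊(53·119)/514⌋ − ⌊(52·119)/514⌋ = ⌊6307/514⌋ − ⌊6188/514⌋ = 12 − 12 = 0
n=53: ⌊(54·119)/514⌋ − ⌊(53·119)/514⌋ = ⌊6426/514⌋ − ⌊6307/514⌋ = 12 − 12 = 0
n=54: ⌊(55·119)/514⌋ − ⌊(54·119)/514⌋ = ⌊6545/514⌋ − ⌊6426/514⌋ = 12 − 12 = 0
n=55: ⌊(56·119)/514⌋ − ⌊(55·119)/514⌋ = ⌊6664/514⌋ − ⌊6545/514⌋ = 12 − 12 = 0
n=56: ⌊(57·119)/514⌋ − ⌊(56·119)/514⌋ = ⌊6783/514⌋ − ⌊6664/514⌋ = 13 − 12 = 1
n=57: ⌊(58·119)/514⌋ − ⌊(57·119)/514⌋ = ⌊6902/514⌋ − ⌊6783/514⌋ = 13 − 13 = 0
n=58: ⌊(59·119)/514⌋ − ⌊(58·119)/514⌋ = ⌊7021/514⌋ − ⌊6902/514⌋ = 13 − 13 = 0
n=59: ⌊(60·119)/514⌋ − ⌊(59·119)/514⌋ = ⌊7140/514⌋ − ⌊7021/514⌋ = 13 − 13 = 0
n=60: ⌊(61·119)/514⌋ − ⌊(60·119)/514⌋ = ⌊7259/514⌋ − ⌊7140/514⌋ = 14 − 13 = 1
n=61: ⌊(62·119)/514⌋ − ⌊(61·119)/514⌋ = ⌊7378/514⌋ − ⌊7259/514⌋ = 14 − 14 = 0
n=62: ⌊(63·119)/514⌋ − ⌊(62·119)/514⌋ = ⌊7497/514⌋ − ⌊7378/514⌋ = 14 − 14 = 0
n=63: ⌊(64·119)/514⌋ − ⌊(63·119)/514⌋ = ⌊7616/514⌋ − ⌊7497/514⌋ = 14 − 14 = 0
n=64: ⌊(65·119)/514⌋ − ⌊(64·119)/514⌋ = ⌊7735/514⌋ − ⌊7616/514⌋ = 15 − 14 = 1
n=65: ⌊(66·119)/514⌋ − ⌊(65·119)/514⌋ = ⌊7854/514⌋ − ⌊7735/514⌋ = 15 − 15 = 0
n=66: ⌊(67·119)/514⌋ − ⌊(66·119)/514⌋ = ⌊7973/514⌋ − ⌊7854/514⌋ = 15 − 15 = 0
n=67: ⌊(68·119)/514⌋ − ⌊(67·119)/514⌋ = ⌊8092/514⌋ − ⌊7973/514⌋ = 15 − 15 = 0
n=68: ⌊(69·119)/514⌋ − ⌊(68·119)/514⌋ = ⌊8211/514⌋ − ⌊8092/514⌋ = 15 − 15 = 0
n=69: ⌊(70·119)/514⌋ − ⌊(69·119)/514⌋ = ⌊8330/514⌋ − ⌊8211/514⌋ = 16 − 15 = 1
n=70: ⌊(71·119)/514⌋ − ⌊(70·119)/514⌋ = ⌊8449/514⌋ − ⌊8330/514⌋ = 16 − 16 = 0
n=71: ⌊(72·119)/514⌋ − ⌊(71·119)/514⌋ = ⌊8568/514⌋ − ⌊8449/514⌋ = 16 − 16 = 0
n=72: ⌊(73·119)/514⌋ − ⌊(72·119)/514⌋ = ⌊8687/514⌋ − ⌊8568/514⌋ = 16 − 16 = 0
n=73: ⌊(74·119)/514⌋ − ⌊(73·119)/514⌋ = ⌊8806/514⌋ − ⌊8687/514⌋ = 17 − 16 = 1
n=74: ⌊(75·119)/514⌋ − ⌊(74·119)/514⌋ = ⌊8925/514⌋ − ⌊8806/514⌋ = 17 − 17 = 0
n=75: ⌊(76·119)/514⌋ − ⌊(75·119)/514⌋ = ⌊9044/514⌋ − ⌊8925/514⌋ = 17 − 17 = 0
n=76: ⌊(77·119)/514⌋ − ⌊(76·119)/514⌋ = ⌊9163/514⌋ − ⌊9044/514⌋ = 17 − 17 = 0
n=77: ⌊(78·119)/514⌋ − ⌊(77·119)/514⌋ = ⌊9282/514⌋ − ⌊9163/514⌋ = 18 − 17 = 1
n=78: ⌊(79·119)/514⌋ − ⌊(78·119)/514⌋ = ⌊9401/514⌋ − ⌊9282/514⌋ = 18 − 18 = 0
n=79: ⌊(80·119)/514⌋ − ⌊(79·119)/514⌋ = ⌊9520/514⌋ − ⌊9401/514⌋ = 18 − 18 = 0
n=80: ⌊(81·119)/514⌋ − ⌊(80·119)/514⌋ = ⌊9639/514⌋ − ⌊9520/514⌋ = 18 − 18 = 0
n=81: ⌊(82·119)/514⌋ − ⌊(81·119)/514⌋ = ⌊9758/514⌋ − ⌊9639/514⌋ = 18 − 18 = 0
n=82: ⌊(83·119)/514⌋ − ⌊(82·119)/514⌋ = ⌊9877/514⌋ − ⌊9758/514⌋ = 19 − 18 = 1
n=83: ⌊(84·119)/514⌋ − ⌊(83·119)/514⌋ = ⌊9996/514⌋ − ⌊9877/514⌋ = 19 − 19 = 0
n=84: ⌊(85·119)/514⌋ − ⌊(84·119)/514⌋ = ⌊10115/514⌋ − ⌊9996/514⌋ = 19 − 19 = 0
n=85: ⌊(86·119)/514⌋ − ⌊(85·119)/514⌋ = ⌊10234/514⌋ − ⌊10115/514⌋ = 19 − 19 = 0
n=86: ⌊(87·119)/514⌋ − ⌊(86·119)/514⌋ = ⌊10353/514⌋ − ⌊10234/514⌋ = 20 − 19 = 1
n=87: ⌊(88·119)/514⌋ − ⌊(87·119)/514⌋ = ⌊10472/514⌋ − ⌊10353/514⌋ = 20 − 20 = 0
n=88: ⌊(89·119)/514⌋ − ⌊(88·119)/514⌋ = ⌊10591/514⌋ − ⌊10472/514⌋ = 20 − 20 = 0
n=89: ⌊(90·119)/514⌋ − ⌊(89·119)/514⌋ = ⌊10710/514⌋ − ⌊10591/514⌋ = 20 − 20 = 0
n=90: ⌊(91·119)/514⌋ − ⌊(90·119)/514⌋ = ⌊10829/514⌋ − ⌊10710/514⌋ = 21 − 20 = 1
n=91: ⌊(92·119)/514⌋ − ⌊(91·119)/514⌋ = ⌊10948/514⌋ − ⌊10829/514⌋ = 21 − 21 = 0
n=92: ⌊(93·119)/514⌋ − ⌊(92·119)/514⌋ = ⌊11067/514⌋ − ⌊10948/514⌋ = 21 − 21 = 0
n=93: ⌊(94·119)/514⌋ − ⌊(93·119)/514⌋ = ⌊11186/514⌋ − ⌊11067/514⌋ = 21 − 21 = 0
n=94: ⌊(95·119)/514⌋ − ⌊(94·119)/514⌋ = ⌊11305/514⌋ − ⌊11186/514⌋ = 21 − 21 = 0
n=95: ⌊(96·119)/514⌋ − ⌊(95·119)/514⌋ = ⌊11424/514⌋ − ⌊11305/514⌋ = 22 − 21 = 1
n=96: ⌊(97·119)/514⌋ − ⌊(96·119)/514⌋ = ⌊11543/514⌋ − ⌊11424/514⌋ = 22 − 22 = 0
n=97: ⌊(98·119)/514⌋ − ⌊(97·119)/514⌋ = ⌊11662/514⌋ − ⌊11543/514⌋ = 22 − 22 = 0
n=98: ⌊(99·119)/514⌋ − ⌊(98·119)/514⌋ = ⌊11781/514⌋ − ⌊11662/514⌋ = 22 − 22 = 0
n=99: ⌊(100·119)/514⌋ − ⌊(99·119)/514⌋ = ⌊11900/514⌋ − ⌊11781/514⌋ = 23 − 22 = 1
n=100: ⌊(101·119)/514⌋ − ⌊(100·119)/514⌋ = ⌊12019/514⌋ − ⌊11900/514⌋ = 23 − 23 = 0
n=101: ⌊(102·119)/514⌋ − ⌊(101·119)/514⌋ = ⌊12138/514⌋ − ⌊12019/514⌋ = 23 − 23 = 0
n=102: ⌊(103·119)/514⌋ − ⌊(102·119)/514⌋ = ⌊12257/514⌋ − ⌊12138/514⌋ = 23 − 23 = 0
n=103: ⌊(104·119)/514⌋ − ⌊(103·119)/514⌋ = ⌊12376/514⌋ − ⌊12257/514⌋ = 24 − 23 = 1
n=104: ⌊(105·119)/514⌋ − ⌊(104·119)/514⌋ = ⌊12495/514⌋ − ⌊12376/514⌋ = 24 − 24 = 0
n=105: ⌊(106·119)/514⌋ − ⌊(105·119)/514⌋ = ⌊12614/514⌋ − ⌊12495/514⌋ = 24 − 24 = 0
n=106: ⌊(107·119)/514⌋ − ⌊(106·119)/514⌋ = ⌊12733/514⌋ − ⌊12614/514⌋ = 24 − 24 = 0
n=107: ⌊(108·119)/514⌋ − ⌊(107·119)/514⌋ = ⌊12852/514⌋ − ⌊12733/514⌋ = 25 − 24 = 1
n=108: ⌊(109·119)/514⌋ − ⌊(108·119)/514⌋ = ⌊12971/514⌋ − ⌊12852/514⌋ = 25 − 25 = 0
n=109: ⌊(110·119)/514⌋ − ⌊(109·119)/514⌋ = ⌊13090/514⌋ − ⌊12971/514⌋ = 25 − 25 = 0
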